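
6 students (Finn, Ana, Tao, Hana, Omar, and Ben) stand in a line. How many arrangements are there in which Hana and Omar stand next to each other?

240

Treat {Hana, Omar} as a single unit. There are 5 units to order, and the pair itself can be ordered 2 ways.
So the count is 2·(5)! = 240.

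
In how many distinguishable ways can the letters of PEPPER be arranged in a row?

PEPPER has 6 letters with E appearing twice and P appearing 3 times.
So there are 6! / (3!·2!) = 60 distinguishable arrangements.

60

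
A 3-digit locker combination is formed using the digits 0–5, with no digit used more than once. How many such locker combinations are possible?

With no repetition, fill the 3 digits in order: 6 choices, then 5, down to 4.
6 × 5 × 4 = 120.

120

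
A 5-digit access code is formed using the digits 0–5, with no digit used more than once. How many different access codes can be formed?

This is a permutation of 5 out of 6: P(6,5) = 6!/1!.
6 × 5 × 4 × 3 × 2 = 720.

720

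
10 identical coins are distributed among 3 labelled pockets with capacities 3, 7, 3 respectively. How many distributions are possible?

Without the upper bounds there are C(12,2) = 66 ways to split 10 among 3 pockets.
Subtract solutions that violate a single cap (substitute x_i' = x_i − (cap_i+1)): x_1 ≥ 4 gives C(8,2) = 28; x_2 ≥ 8 gives C(4,2) = 6; x_3 ≥ 4 gives C(8,2) = 28. Together 62.
Add back pairs where two caps are both exceeded: 0 + 6 + 0 = 6.
By inclusion–exclusion the count is 66 − 62 + 6 = 10.

10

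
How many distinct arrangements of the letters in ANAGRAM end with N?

Fix N in the last position and arrange the remaining 6 letters.
Those 6 letters have A appearing 3 times, giving (6)!/(3!) = 120.

120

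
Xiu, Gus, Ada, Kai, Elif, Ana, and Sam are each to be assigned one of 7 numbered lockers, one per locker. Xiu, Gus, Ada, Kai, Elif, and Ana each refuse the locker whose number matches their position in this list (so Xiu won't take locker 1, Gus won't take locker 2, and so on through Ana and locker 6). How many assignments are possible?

Let Aᵢ (for 1 ≤ i ≤ 6) be the placements that put person i in their forbidden locker. Any j of these fix j positions, leaving (7−j)! ways to fill the rest, and there are C(6,j) ways to pick which j.
By inclusion–exclusion, the number of valid placements is Σ_{j=0}^{6} (−1)^j C(6,j)·(7−j)!.
Computing: 5040 − 4320 + 1800 − 480 + 90 − 12 + 1 = 2119.

2119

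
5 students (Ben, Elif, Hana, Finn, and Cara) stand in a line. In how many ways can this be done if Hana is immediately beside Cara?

48

Glue Hana and Cara into one block (2 internal orders), leaving 4 units to arrange in a row.
That gives 2 × 4! = 2 × 24 = 48.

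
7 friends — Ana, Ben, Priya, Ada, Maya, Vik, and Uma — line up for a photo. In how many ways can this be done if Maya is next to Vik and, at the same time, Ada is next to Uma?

Treat {Maya,Vik} as one block (2 orders) and {Ada,Uma} as another (2 orders).
That leaves 5 units to arrange: 2 × 2 × 5! = 4 × 120 = 480.

480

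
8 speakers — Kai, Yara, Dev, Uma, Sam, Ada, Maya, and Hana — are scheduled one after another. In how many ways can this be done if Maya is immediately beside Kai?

10080

Treat {Maya, Kai} as a single unit. There are 7 units to order, and the pair itself can be ordered 2 ways.
That gives 2 × 7! = 2 × 5040 = 10080.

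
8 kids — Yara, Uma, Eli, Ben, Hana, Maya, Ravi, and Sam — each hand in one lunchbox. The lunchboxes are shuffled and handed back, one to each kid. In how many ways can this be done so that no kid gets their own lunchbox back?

14833

This is the derangement count D_8: permutations of 8 items with no fixed point.
By inclusion–exclusion this is Σ_{j=0}^{8} (−1)^j C(8,j)·(8−j)!.
Computing: 40320 − 40320 + 20160 − 6720 + 1680 − 336 + 56 − 8 + 1 = 14833.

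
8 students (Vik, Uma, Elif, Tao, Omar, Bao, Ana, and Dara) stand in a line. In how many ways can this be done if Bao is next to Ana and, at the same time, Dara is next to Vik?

Treat {Bao,Ana} as one block (2 orders) and {Dara,Vik} as another (2 orders).
That leaves 6 units to arrange: 2 × 2 × 6! = 4 × 720 = 2880.

2880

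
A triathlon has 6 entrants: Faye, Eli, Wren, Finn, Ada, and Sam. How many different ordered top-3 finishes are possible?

120

This is an ordered selection of 3 from 6: P(6,3).
That gives 6 × 5 × 4 = 120.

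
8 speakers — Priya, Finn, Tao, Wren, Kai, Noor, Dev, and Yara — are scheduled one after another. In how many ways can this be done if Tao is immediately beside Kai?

Place the 6 others and the Tao-Kai pair as 7 objects in a line; the pair has 2 internal arrangements.
That gives 2 × 7! = 2 × 5040 = 10080.

10080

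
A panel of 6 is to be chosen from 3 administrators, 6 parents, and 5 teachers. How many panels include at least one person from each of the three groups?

Unrestricted: C(14,6) = 3003 ways to pick any 6 of the 14.
Selections missing a whole group: no administrators → C(11,6) = 462; no parents → C(8,6) = 28; no teachers → C(9,6) = 84.
Add back selections omitting two groups (i.e. drawn from a single group): C(3,6) + C(6,6) + C(5,6) = 1.
By inclusion–exclusion: 3003 − 574 + 1 = 2430.

2430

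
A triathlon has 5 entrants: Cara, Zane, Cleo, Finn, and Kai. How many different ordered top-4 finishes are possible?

120

This is an ordered selection of 4 from 5: P(5,4).
That gives 5 × 4 × 3 × 2 = 120.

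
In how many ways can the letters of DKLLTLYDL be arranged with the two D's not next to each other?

5880

There are 9!/(4!·2!) = 7560 arrangements of DKLLTLYDL in total.
If the two D's are adjacent, glue them into one block, leaving 8 items to arrange: (8)!/(4!) = 1680 ways.
Subtracting, 7560 − 1680 = 5880 arrangements keep the D's apart.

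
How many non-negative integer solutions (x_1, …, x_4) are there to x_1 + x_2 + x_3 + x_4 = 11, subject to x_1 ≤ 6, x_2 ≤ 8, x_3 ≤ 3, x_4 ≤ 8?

190

Without the upper bounds there are C(14,3) = 364 ways to split 11 among 4 variables.
Subtract solutions that violate a single cap (substitute x_i' = x_i − (cap_i+1)): x_1 ≥ 7 gives C(7,3) = 35; x_2 ≥ 9 gives C(5,3) = 10; x_3 ≥ 4 gives C(10,3) = 120; x_4 ≥ 9 gives C(5,3) = 10. Together 175.
Add back pairs where two caps are both exceeded: 0 + 1 + 0 + 0 + 0 + 0 = 1.
By inclusion–exclusion the count is 364 − 175 + 1 = 190.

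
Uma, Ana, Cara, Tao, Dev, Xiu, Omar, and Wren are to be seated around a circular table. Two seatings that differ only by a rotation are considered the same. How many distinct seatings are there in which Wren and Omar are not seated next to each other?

3600

Without the restriction there are (7)! = 5040 seatings.
Seatings with Wren beside Omar: treat them as a block with 2 internal orders, giving 2 × (6)! = 1440.
Subtracting, 5040 − 1440 = 3600.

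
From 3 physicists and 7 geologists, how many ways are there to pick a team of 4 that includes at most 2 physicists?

203

Split by how many physicists are chosen (0 through 2).
Sum: C(3,0)·C(7,4) + C(3,1)·C(7,3) + C(3,2)·C(7,2) = 35 + 105 + 63 = 203.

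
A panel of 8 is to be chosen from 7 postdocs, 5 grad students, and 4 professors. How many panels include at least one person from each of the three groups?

12201

Unrestricted: C(16,8) = 12870 ways to pick any 8 of the 16.
Selections missing a whole group: no postdocs → C(9,8) = 9; no grad students → C(11,8) = 165; no professors → C(12,8) = 495.
Add back selections omitting two groups (i.e. drawn from a single group): C(7,8) + C(5,8) + C(4,8) = 0.
By inclusion–exclusion: 12870 − 669 + 0 = 12201.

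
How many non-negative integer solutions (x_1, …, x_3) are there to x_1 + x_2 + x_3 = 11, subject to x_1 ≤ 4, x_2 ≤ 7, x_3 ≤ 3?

10

Ignoring the caps, the number of non-negative solutions to x_1+…+x_3 = 11 is C(13,2) = 78.
Subtract solutions that violate a single cap (substitute x_i' = x_i − (cap_i+1)): x_1 ≥ 5 gives C(8,2) = 28; x_2 ≥ 8 gives C(5,2) = 10; x_3 ≥ 4 gives C(9,2) = 36. Together 74.
Add back pairs where two caps are both exceeded: 0 + 6 + 0 = 6.
By inclusion–exclusion the count is 78 − 74 + 6 = 10.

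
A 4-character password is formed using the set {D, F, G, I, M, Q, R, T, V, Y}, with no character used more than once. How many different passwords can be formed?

5040

This is a permutation of 4 out of 10: P(10,4) = 10!/6!.
10 × 9 × 8 × 7 = 5040.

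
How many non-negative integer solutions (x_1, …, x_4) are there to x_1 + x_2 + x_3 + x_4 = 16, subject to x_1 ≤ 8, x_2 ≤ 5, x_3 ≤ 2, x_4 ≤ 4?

Without the upper bounds there are C(19,3) = 969 ways to split 16 among 4 variables.
Subtract solutions that violate a single cap (substitute x_i' = x_i − (cap_i+1)): x_1 ≥ 9 gives C(10,3) = 120; x_2 ≥ 6 gives C(13,3) = 286; x_3 ≥ 3 gives C(16,3) = 560; x_4 ≥ 5 gives C(14,3) = 364. Together 1330.
Add back pairs where two caps are both exceeded: 4 + 35 + 10 + 120 + 56 + 165 = 390.
Subtract triples: 0 + 0 + 0 + 10 = 10.
By inclusion–exclusion the count is 969 − 1330 + 390 − 10 = 19.

19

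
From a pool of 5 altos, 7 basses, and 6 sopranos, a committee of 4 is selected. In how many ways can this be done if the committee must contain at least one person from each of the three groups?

With no constraint there are C(18,4) = 3060 possible selections.
Subtract selections that omit an entire group: no altos → C(13,4) = 715; no basses → C(11,4) = 330; no sopranos → C(12,4) = 495.
Add back selections omitting two groups (i.e. drawn from a single group): C(5,4) + C(7,4) + C(6,4) = 55.
By inclusion–exclusion: 3060 − 1540 + 55 = 1575.

1575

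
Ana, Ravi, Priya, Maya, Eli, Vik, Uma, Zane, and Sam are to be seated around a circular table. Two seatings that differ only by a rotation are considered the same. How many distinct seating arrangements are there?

Around a circle, 9 distinct people have 9!/9 = (8)! = 40320 rotationally distinct seatings.

40320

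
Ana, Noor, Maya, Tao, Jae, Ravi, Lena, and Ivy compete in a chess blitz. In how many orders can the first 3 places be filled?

There are 8 choices for 1st place, 7 for 2nd, and 6 for 3rd.
That gives 8 × 7 × 6 = 336.

336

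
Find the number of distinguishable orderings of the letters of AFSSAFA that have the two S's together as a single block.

Treat the 2 copies of S as a single block. The multiset to arrange is then {SS, A, A, A, F, F}, 6 items in all.
That gives (6)!/(3!·2!) = 60 arrangements.

60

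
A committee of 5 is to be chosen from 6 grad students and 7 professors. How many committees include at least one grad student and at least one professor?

1260

With no constraint there are C(13,5) = 1287 possible selections.
Selections missing a whole group: no grad students → C(7,5) = 21; no professors → C(6,5) = 6.
Both groups omitted at once is impossible, so 1287 − 27 = 1260.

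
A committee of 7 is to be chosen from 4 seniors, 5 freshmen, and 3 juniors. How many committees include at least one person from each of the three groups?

Unrestricted: C(12,7) = 792 ways to pick any 7 of the 12.
Subtract selections that omit an entire group: no seniors → C(8,7) = 8; no freshmen → C(7,7) = 1; no juniors → C(9,7) = 36.
Add back selections omitting two groups (i.e. drawn from a single group): C(4,7) + C(5,7) + C(3,7) = 0.
By inclusion–exclusion: 792 − 45 + 0 = 747.

747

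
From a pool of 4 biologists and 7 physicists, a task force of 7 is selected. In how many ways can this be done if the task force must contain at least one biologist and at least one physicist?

Unrestricted: C(11,7) = 330 ways to pick any 7 of the 11.
Selections missing a whole group: no biologists → C(7,7) = 1; no physicists → C(4,7) = 0.
Both groups omitted at once is impossible, so 330 − 1 = 329.

329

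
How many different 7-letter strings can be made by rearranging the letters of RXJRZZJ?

Letter multiplicities in RXJRZZJ: J×2, R×2, X×1, Z×2.
So there are 7! / (2!·2!·2!) = 630 distinguishable arrangements.

630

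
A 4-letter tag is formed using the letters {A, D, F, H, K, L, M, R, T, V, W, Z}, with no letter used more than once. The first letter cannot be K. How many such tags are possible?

10890

The first letter has 12−1 = 11 choices (anything except K).
The remaining 3 letters are filled from the other 11 symbols without repetition: 11 × 10 × 9 = 990.
Total: 11 × 990 = 10890.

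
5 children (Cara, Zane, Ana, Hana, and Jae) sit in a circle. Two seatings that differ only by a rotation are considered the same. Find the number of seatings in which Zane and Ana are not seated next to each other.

All circular seatings of 5 people number (4)! = 24.
Seatings with Zane beside Ana: treat them as a block with 2 internal orders, giving 2 × (3)! = 12.
Subtracting, 24 − 12 = 12.

12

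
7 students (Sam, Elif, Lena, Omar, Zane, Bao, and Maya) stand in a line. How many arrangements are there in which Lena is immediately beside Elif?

1440

Glue Lena and Elif into one block (2 internal orders), leaving 6 units to arrange in a row.
So the count is 2·(6)! = 1440.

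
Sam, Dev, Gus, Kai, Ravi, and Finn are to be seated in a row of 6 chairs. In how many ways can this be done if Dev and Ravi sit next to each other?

Place the 4 others and the Dev-Ravi pair as 5 objects in a line; the pair has 2 internal arrangements.
That gives 2 × 5! = 2 × 120 = 240.

240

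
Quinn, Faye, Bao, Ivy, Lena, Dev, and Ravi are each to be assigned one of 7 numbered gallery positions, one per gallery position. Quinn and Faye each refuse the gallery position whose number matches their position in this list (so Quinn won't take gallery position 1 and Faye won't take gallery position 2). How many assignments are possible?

Let Aᵢ (for i ∈ {1, 2}) be the placements that put person i in their forbidden gallery position. Any j of these fix j positions, leaving (7−j)! ways to fill the rest, and there are C(2,j) ways to pick which j.
By inclusion–exclusion, the number of valid placements is Σ_{j=0}^{2} (−1)^j C(2,j)·(7−j)!.
Computing: 5040 − 1440 + 120 = 3720.

3720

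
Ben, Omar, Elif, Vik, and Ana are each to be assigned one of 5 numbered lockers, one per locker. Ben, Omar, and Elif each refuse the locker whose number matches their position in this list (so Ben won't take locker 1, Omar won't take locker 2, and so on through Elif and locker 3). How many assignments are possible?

Let Aᵢ (for i ∈ {1, 2, 3}) be the placements that put person i in their forbidden locker. Any j of these fix j positions, leaving (5−j)! ways to fill the rest, and there are C(3,j) ways to pick which j.
By inclusion–exclusion, the number of valid placements is Σ_{j=0}^{3} (−1)^j C(3,j)·(5−j)!.
Computing: 120 − 72 + 18 − 2 = 64.

64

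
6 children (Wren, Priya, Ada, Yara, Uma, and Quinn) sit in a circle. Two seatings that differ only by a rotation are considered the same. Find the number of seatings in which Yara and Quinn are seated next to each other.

48

Glue Yara and Quinn into a block (2 internal orders). Seating 5 units around a circle gives (4)! arrangements.
So 2 × (4)! = 2 × 24 = 48.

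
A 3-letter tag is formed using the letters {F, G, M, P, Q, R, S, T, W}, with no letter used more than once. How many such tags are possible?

Choose and order 3 of the 9 symbols: the first letter has 9 options, the next 8, then 7.
9 × 8 × 7 = 504.

504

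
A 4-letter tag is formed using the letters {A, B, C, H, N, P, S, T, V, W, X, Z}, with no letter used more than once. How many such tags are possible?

11880

With no repetition, fill the 4 letters in order: 12 choices, then 11, down to 9.
12 × 11 × 10 × 9 = 11880.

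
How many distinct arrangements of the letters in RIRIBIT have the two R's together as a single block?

120

Treat the 2 copies of R as a single block. The multiset to arrange is then {RR, B, I, I, I, T}, 6 items in all.
That gives (6)!/(3!) = 120 arrangements.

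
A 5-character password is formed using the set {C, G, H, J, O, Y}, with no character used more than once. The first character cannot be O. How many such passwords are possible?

The first character has 6−1 = 5 choices (anything except O).
The remaining 4 characters are filled from the other 5 symbols without repetition: 5 × 4 × 3 × 2 = 120.
Total: 5 × 120 = 600.

600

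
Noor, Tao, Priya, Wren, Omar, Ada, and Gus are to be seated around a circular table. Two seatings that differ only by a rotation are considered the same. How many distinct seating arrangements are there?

Fix one person's seat to break rotational symmetry; the remaining 6 people can be arranged in (6)! = 720 ways.

720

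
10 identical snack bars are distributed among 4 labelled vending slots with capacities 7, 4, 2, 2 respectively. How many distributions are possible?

By stars and bars, unrestricted non-negative solutions to x_1+…+x_4 = 10 number C(10+3,3) = 286.
Subtract solutions that violate a single cap (substitute x_i' = x_i − (cap_i+1)): x_1 ≥ 8 gives C(5,3) = 10; x_2 ≥ 5 gives C(8,3) = 56; x_3 ≥ 3 gives C(10,3) = 120; x_4 ≥ 3 gives C(10,3) = 120. Together 306.
Add back pairs where two caps are both exceeded: 0 + 0 + 0 + 10 + 10 + 35 = 55.
By inclusion–exclusion the count is 286 − 306 + 55 = 35.

35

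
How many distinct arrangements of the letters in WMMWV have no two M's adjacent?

18

There are 5!/(2!·2!) = 30 arrangements of WMMWV in total.
Arrangements with the M's together: treat MM as one letter, giving (4)!/(2!) = 12.
Hence 30 − 12 = 18.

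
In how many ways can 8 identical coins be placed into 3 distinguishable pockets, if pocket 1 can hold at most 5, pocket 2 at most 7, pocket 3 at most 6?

Without the upper bounds there are C(10,2) = 45 ways to split 8 among 3 pockets.
Subtract solutions that violate a single cap (substitute x_i' = x_i − (cap_i+1)): x_1 ≥ 6 gives C(4,2) = 6; x_2 ≥ 8 gives C(2,2) = 1; x_3 ≥ 7 gives C(3,2) = 3. Together 10.
No two caps can be exceeded simultaneously, so the pair terms are all 0.
By inclusion–exclusion the count is 45 − 10 + 0 = 35.

35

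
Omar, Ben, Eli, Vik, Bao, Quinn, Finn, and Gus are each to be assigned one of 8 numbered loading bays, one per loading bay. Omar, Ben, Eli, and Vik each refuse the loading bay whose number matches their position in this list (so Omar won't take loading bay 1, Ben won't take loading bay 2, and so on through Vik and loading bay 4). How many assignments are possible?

24024

Let Aᵢ (for 1 ≤ i ≤ 4) be the placements that put person i in their forbidden loading bay. Any j of these fix j positions, leaving (8−j)! ways to fill the rest, and there are C(4,j) ways to pick which j.
By inclusion–exclusion, the number of valid placements is Σ_{j=0}^{4} (−1)^j C(4,j)·(8−j)!.
Computing: 40320 − 20160 + 4320 − 480 + 24 = 24024.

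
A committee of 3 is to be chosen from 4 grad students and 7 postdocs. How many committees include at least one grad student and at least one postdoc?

126

Total 3-person selections from all 11: C(11,3) = 165.
Subtract selections that omit an entire group: no grad students → C(7,3) = 35; no postdocs → C(4,3) = 4.
Both groups omitted at once is impossible, so 165 − 39 = 126.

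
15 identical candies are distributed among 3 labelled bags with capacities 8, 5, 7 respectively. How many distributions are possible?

21

Without the upper bounds there are C(17,2) = 136 ways to split 15 among 3 bags.
Subtract solutions that violate a single cap (substitute x_i' = x_i − (cap_i+1)): x_1 ≥ 9 gives C(8,2) = 28; x_2 ≥ 6 gives C(11,2) = 55; x_3 ≥ 8 gives C(9,2) = 36. Together 119.
Add back pairs where two caps are both exceeded: 1 + 0 + 3 = 4.
By inclusion–exclusion the count is 136 − 119 + 4 = 21.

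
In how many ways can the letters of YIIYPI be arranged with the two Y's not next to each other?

40

Total arrangements of YIIYPI: 6!/(3!·2!) = 60.
If the two Y's are adjacent, glue them into one block, leaving 5 items to arrange: (5)!/(3!) = 20 ways.
Subtracting, 60 − 20 = 40 arrangements keep the Y's apart.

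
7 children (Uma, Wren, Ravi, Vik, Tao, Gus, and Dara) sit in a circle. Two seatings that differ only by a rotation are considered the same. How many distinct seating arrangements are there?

720

Fix one person's seat to break rotational symmetry; the remaining 6 people can be arranged in (6)! = 720 ways.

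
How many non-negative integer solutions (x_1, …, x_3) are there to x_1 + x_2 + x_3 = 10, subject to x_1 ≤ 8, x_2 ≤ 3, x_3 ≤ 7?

29

Without the upper bounds there are C(12,2) = 66 ways to split 10 among 3 variables.
Subtract solutions that violate a single cap (substitute x_i' = x_i − (cap_i+1)): x_1 ≥ 9 gives C(3,2) = 3; x_2 ≥ 4 gives C(8,2) = 28; x_3 ≥ 8 gives C(4,2) = 6. Together 37.
No two caps can be exceeded simultaneously, so the pair terms are all 0.
By inclusion–exclusion the count is 66 − 37 + 0 = 29.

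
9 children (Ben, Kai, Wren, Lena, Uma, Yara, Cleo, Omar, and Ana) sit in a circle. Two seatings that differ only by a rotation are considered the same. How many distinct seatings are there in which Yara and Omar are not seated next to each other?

Without the restriction there are (8)! = 40320 seatings.
Those with Yara next to Omar: fuse the pair into one unit and seat 8 units around a circle — 2·(7)! = 10080.
Subtracting, 40320 − 10080 = 30240.

30240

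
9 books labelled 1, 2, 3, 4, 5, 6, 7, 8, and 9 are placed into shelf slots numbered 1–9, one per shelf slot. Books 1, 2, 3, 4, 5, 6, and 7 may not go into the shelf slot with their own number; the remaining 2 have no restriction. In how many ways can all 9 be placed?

Let Aᵢ (for 1 ≤ i ≤ 7) be the placements that put book i in its forbidden shelf slot. Any j of these fix j positions, leaving (9−j)! ways to fill the rest, and there are C(7,j) ways to pick which j.
By inclusion–exclusion, the number of valid placements is Σ_{j=0}^{7} (−1)^j C(7,j)·(9−j)!.
Computing: 362880 − 282240 + 105840 − 25200 + 4200 − 504 + 42 − 2 = 165016.

165016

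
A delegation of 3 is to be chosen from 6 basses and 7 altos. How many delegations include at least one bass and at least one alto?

231

Unrestricted: C(13,3) = 286 ways to pick any 3 of the 13.
Subtract selections that omit an entire group: no basses → C(7,3) = 35; no altos → C(6,3) = 20.
Both groups omitted at once is impossible, so 286 − 55 = 231.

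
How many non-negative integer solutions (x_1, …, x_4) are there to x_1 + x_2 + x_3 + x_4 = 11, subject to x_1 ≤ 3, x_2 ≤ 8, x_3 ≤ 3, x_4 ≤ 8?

124

Ignoring the caps, the number of non-negative solutions to x_1+…+x_4 = 11 is C(14,3) = 364.
Subtract solutions that violate a single cap (substitute x_i' = x_i − (cap_i+1)): x_1 ≥ 4 gives C(10,3) = 120; x_2 ≥ 9 gives C(5,3) = 10; x_3 ≥ 4 gives C(10,3) = 120; x_4 ≥ 9 gives C(5,3) = 10. Together 260.
Add back pairs where two caps are both exceeded: 0 + 20 + 0 + 0 + 0 + 0 = 20.
By inclusion–exclusion the count is 364 − 260 + 20 = 124.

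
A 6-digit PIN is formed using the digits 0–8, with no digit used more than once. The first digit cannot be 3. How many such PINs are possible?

The first digit has 9−1 = 8 choices (anything except 3).
The remaining 5 digits are filled from the other 8 symbols without repetition: 8 × 7 × 6 × 5 × 4 = 6720.
Total: 8 × 6720 = 53760.

53760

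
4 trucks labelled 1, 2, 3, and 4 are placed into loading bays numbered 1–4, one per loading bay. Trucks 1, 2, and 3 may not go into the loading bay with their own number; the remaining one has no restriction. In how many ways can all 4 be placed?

Let Aᵢ (for i ∈ {1, 2, 3}) be the placements that put truck i in its forbidden loading bay. Any j of these fix j positions, leaving (4−j)! ways to fill the rest, and there are C(3,j) ways to pick which j.
By inclusion–exclusion, the number of valid placements is Σ_{j=0}^{3} (−1)^j C(3,j)·(4−j)!.
Computing: 24 − 18 + 6 − 1 = 11.

11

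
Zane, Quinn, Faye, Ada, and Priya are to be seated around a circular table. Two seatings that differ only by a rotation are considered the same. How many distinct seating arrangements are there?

Seat Zane anywhere (absorbing the rotational symmetry), then permute the other 4: (4)! = 24.

24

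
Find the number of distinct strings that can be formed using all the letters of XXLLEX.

60

The 6 letters of XXLLEX have repeats: L appearing twice and X appearing 3 times.
The number of distinct arrangements is 6!/(3!·2!) = 720/12 = 60.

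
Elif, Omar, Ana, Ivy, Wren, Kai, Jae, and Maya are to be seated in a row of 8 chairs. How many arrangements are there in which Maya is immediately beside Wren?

Glue Maya and Wren into one block (2 internal orders), leaving 7 units to arrange in a row.
That gives 2 × 7! = 2 × 5040 = 10080.

10080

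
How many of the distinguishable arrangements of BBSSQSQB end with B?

210

Fix B in the last position and arrange the remaining 7 letters.
Those 7 letters have B appearing twice, Q appearing twice, and S appearing 3 times, giving (7)!/(3!·2!·2!) = 210.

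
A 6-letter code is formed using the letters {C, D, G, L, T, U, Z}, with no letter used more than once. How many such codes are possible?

5040

Choose and order 6 of the 7 symbols: the first letter has 7 options, the next 6, and so on down to 2.
7 × 6 × 5 × 4 × 3 × 2 = 5040.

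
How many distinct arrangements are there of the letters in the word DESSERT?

1260

DESSERT has 7 letters with E appearing twice and S appearing twice.
The number of distinct arrangements is 7!/(2!·2!) = 5040/4 = 1260.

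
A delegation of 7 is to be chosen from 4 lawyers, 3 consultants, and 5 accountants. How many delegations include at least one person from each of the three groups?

Total 7-person selections from all 12: C(12,7) = 792.
Selections missing a whole group: no lawyers → C(8,7) = 8; no consultants → C(9,7) = 36; no accountants → C(7,7) = 1.
Add back selections omitting two groups (i.e. drawn from a single group): C(4,7) + C(3,7) + C(5,7) = 0.
By inclusion–exclusion: 792 − 45 + 0 = 747.

747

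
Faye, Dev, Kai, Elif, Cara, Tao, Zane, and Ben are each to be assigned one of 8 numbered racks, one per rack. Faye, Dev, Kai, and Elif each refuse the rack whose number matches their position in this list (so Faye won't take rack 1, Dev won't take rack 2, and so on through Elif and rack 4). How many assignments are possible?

24024

Let Aᵢ (for 1 ≤ i ≤ 4) be the placements that put person i in their forbidden rack. Any j of these fix j positions, leaving (8−j)! ways to fill the rest, and there are C(4,j) ways to pick which j.
By inclusion–exclusion, the number of valid placements is Σ_{j=0}^{4} (−1)^j C(4,j)·(8−j)!.
Computing: 40320 − 20160 + 4320 − 480 + 24 = 24024.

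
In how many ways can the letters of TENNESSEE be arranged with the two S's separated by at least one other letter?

Total arrangements of TENNESSEE: 9!/(4!·2!·2!) = 3780.
Arrangements with the S's together: treat SS as one letter, giving (8)!/(4!·2!) = 840.
Hence 3780 − 840 = 2940.

2940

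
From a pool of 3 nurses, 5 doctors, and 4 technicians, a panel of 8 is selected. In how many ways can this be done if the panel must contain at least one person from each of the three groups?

485

Unrestricted: C(12,8) = 495 ways to pick any 8 of the 12.
Selections missing a whole group: no nurses → C(9,8) = 9; no doctors → C(7,8) = 0; no technicians → C(8,8) = 1.
Add back selections omitting two groups (i.e. drawn from a single group): C(3,8) + C(5,8) + C(4,8) = 0.
By inclusion–exclusion: 495 − 10 + 0 = 485.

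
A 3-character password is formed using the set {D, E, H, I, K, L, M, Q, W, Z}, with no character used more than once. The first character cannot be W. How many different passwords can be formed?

The first character has 10−1 = 9 choices (anything except W).
The remaining 2 characters are filled from the other 9 symbols without repetition: 9 × 8 = 72.
Total: 9 × 72 = 648.

648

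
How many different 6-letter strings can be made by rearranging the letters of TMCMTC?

TMCMTC has 6 letters with C appearing twice, M appearing twice, and T appearing twice.
Dividing 6! = 720 by 2!·2!·2! = 8 for the repeated letters gives 90.

90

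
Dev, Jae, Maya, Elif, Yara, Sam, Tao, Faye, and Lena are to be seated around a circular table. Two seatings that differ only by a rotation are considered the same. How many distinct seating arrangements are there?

Fix one person's seat to break rotational symmetry; the remaining 8 people can be arranged in (8)! = 40320 ways.

40320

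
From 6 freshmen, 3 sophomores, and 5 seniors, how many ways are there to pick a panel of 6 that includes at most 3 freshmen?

Split by how many freshmen are chosen (0 through 3).
Sum: C(6,0)·C(8,6) + C(6,1)·C(8,5) + C(6,2)·C(8,4) + C(6,3)·C(8,3) = 28 + 336 + 1050 + 1120 = 2534.

2534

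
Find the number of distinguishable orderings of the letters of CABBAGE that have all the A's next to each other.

Treat the 2 copies of A as a single block. The multiset to arrange is then {AA, B, B, C, E, G}, 6 items in all.
That gives (6)!/(2!) = 360 arrangements.

360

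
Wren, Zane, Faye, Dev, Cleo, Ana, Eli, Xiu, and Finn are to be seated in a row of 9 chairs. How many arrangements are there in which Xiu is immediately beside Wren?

80640

Treat {Xiu, Wren} as a single unit. There are 8 units to order, and the pair itself can be ordered 2 ways.
So the count is 2·(8)! = 80640.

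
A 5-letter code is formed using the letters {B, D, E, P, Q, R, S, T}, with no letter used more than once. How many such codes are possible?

This is a permutation of 5 out of 8: P(8,5) = 8!/3!.
That product is 8 × 7 × 6 × 5 × 4 = 6720.

6720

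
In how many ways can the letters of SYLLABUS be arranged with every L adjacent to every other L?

2520

Treat the 2 copies of L as a single block. The multiset to arrange is then {LL, A, B, S, S, U, Y}, 7 items in all.
That gives (7)!/(2!) = 2520 arrangements.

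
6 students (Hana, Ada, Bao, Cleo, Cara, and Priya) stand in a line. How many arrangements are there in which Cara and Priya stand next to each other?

240

Glue Cara and Priya into one block (2 internal orders), leaving 5 units to arrange in a row.
That gives 2 × 5! = 2 × 120 = 240.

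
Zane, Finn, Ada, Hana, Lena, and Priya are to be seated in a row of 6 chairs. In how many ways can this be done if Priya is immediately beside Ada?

Place the 4 others and the Priya-Ada pair as 5 objects in a line; the pair has 2 internal arrangements.
That gives 2 × 5! = 2 × 120 = 240.

240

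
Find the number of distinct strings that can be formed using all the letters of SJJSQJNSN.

5040

The 9 letters of SJJSQJNSN have repeats: J appearing 3 times, N appearing twice, and S appearing 3 times.
The number of distinct arrangements is 9!/(3!·3!·2!) = 362880/72 = 5040.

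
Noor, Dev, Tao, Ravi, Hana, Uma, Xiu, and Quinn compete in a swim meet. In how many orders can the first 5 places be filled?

6720

There are 8 choices for 1st place, 7 for 2nd, and so on down to 4 for position 5.
That gives 8 × 7 × 6 × 5 × 4 = 6720.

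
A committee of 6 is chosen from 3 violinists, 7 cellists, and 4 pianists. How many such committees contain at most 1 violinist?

1848

Split by how many violinists are chosen (0 through 1).
Sum: C(3,0)·C(11,6) + C(3,1)·C(11,5) = 462 + 1386 = 1848.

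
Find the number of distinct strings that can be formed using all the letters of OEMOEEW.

Letter multiplicities in OEMOEEW: E×3, M×1, O×2, W×1.
Dividing 7! = 5040 by 3!·2! = 12 for the repeated letters gives 420.

420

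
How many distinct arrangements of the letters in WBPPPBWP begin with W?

With the first slot taken by W, it remains to arrange the other 7 letters (BPPPBWP).
Those 7 letters have B appearing twice and P appearing 4 times, giving (7)!/(4!·2!) = 105.

105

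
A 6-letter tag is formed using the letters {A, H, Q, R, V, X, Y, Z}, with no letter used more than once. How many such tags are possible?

Choose and order 6 of the 8 symbols: the first letter has 8 options, the next 7, and so on down to 3.
That product is 8 × 7 × 6 × 5 × 4 × 3 = 20160.

20160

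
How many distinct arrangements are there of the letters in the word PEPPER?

60

The 6 letters of PEPPER have repeats: E appearing twice and P appearing 3 times.
So there are 6! / (3!·2!) = 60 distinguishable arrangements.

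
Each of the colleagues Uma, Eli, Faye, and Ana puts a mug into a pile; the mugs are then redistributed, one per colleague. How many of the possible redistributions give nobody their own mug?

Count assignments avoiding every fixed point. For any j of the 4 colleagues fixed to their own mug, the other 4−j can be arranged in (4−j)! ways.
By inclusion–exclusion this is Σ_{j=0}^{4} (−1)^j C(4,j)·(4−j)!.
Computing: 24 − 24 + 12 − 4 + 1 = 9.

9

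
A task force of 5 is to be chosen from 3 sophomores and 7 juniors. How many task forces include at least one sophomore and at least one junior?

Unrestricted: C(10,5) = 252 ways to pick any 5 of the 10.
Selections missing a whole group: no sophomores → C(7,5) = 21; no juniors → C(3,5) = 0.
Both groups omitted at once is impossible, so 252 − 21 = 231.

231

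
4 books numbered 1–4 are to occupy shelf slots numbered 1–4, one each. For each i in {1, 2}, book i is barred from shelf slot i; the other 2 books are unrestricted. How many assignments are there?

Let Aᵢ (for i ∈ {1, 2}) be the placements that put book i in its forbidden shelf slot. Any j of these fix j positions, leaving (4−j)! ways to fill the rest, and there are C(2,j) ways to pick which j.
By inclusion–exclusion, the number of valid placements is Σ_{j=0}^{2} (−1)^j C(2,j)·(4−j)!.
Computing: 24 − 12 + 2 = 14.

14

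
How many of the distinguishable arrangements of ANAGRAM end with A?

360

Fix A in the last position and arrange the remaining 6 letters.
Those 6 letters have A appearing twice, giving (6)!/(2!) = 360.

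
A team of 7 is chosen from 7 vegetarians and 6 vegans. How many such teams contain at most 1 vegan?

Split by how many vegans are chosen (0 through 1).
Sum: C(6,0)·C(7,7) + C(6,1)·C(7,6) = 1 + 42 = 43.

43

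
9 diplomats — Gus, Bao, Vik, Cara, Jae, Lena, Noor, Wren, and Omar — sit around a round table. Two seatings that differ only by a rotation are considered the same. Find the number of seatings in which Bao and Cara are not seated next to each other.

30240

All circular seatings of 9 people number (8)! = 40320.
Those with Bao next to Cara: fuse the pair into one unit and seat 8 units around a circle — 2·(7)! = 10080.
Subtracting, 40320 − 10080 = 30240.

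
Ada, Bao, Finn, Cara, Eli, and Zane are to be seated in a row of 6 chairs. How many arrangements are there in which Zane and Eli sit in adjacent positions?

240

Place the 4 others and the Zane-Eli pair as 5 objects in a line; the pair has 2 internal arrangements.
So the count is 2·(5)! = 240.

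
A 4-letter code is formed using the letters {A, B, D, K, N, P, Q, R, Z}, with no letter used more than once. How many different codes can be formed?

This is a permutation of 4 out of 9: P(9,4) = 9!/5!.
9 × 8 × 7 × 6 = 3024.

3024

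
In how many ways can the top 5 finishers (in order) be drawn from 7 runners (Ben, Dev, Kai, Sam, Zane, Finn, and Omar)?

There are 7 choices for 1st place, 6 for 2nd, and so on down to 3 for position 5.
That gives 7 × 6 × 5 × 4 × 3 = 2520.

2520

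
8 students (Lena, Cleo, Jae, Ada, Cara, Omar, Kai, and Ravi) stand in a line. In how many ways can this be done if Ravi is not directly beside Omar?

There are 8! = 40320 arrangements in all. If Ravi and Omar are adjacent, merging them into one block gives 2·(7)! = 10080 arrangements.
Complementary counting: 40320 − 10080 = 30240.

30240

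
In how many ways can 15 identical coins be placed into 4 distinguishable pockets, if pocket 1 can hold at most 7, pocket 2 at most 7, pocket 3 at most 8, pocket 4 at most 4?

230

Ignoring the caps, the number of non-negative solutions to x_1+…+x_4 = 15 is C(18,3) = 816.
Subtract solutions that violate a single cap (substitute x_i' = x_i − (cap_i+1)): x_1 ≥ 8 gives C(10,3) = 120; x_2 ≥ 8 gives C(10,3) = 120; x_3 ≥ 9 gives C(9,3) = 84; x_4 ≥ 5 gives C(13,3) = 286. Together 610.
Add back pairs where two caps are both exceeded: 0 + 0 + 10 + 0 + 10 + 4 = 24.
By inclusion–exclusion the count is 816 − 610 + 24 = 230.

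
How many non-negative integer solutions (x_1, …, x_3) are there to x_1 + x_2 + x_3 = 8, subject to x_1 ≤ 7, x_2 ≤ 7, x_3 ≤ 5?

37

Without the upper bounds there are C(10,2) = 45 ways to split 8 among 3 variables.
Subtract solutions that violate a single cap (substitute x_i' = x_i − (cap_i+1)): x_1 ≥ 8 gives C(2,2) = 1; x_2 ≥ 8 gives C(2,2) = 1; x_3 ≥ 6 gives C(4,2) = 6. Together 8.
No two caps can be exceeded simultaneously, so the pair terms are all 0.
By inclusion–exclusion the count is 45 − 8 + 0 = 37.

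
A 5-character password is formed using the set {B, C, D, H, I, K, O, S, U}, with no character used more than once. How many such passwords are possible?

15120

This is a permutation of 5 out of 9: P(9,5) = 9!/4!.
That product is 9 × 8 × 7 × 6 × 5 = 15120.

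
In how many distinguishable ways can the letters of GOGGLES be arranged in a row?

840

Letter multiplicities in GOGGLES: E×1, G×3, L×1, O×1, S×1.
Dividing 7! = 5040 by 3! = 6 for the repeated letters gives 840.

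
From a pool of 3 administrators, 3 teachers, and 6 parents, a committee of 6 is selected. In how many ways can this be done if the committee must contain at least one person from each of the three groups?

756

Unrestricted: C(12,6) = 924 ways to pick any 6 of the 12.
Subtract selections that omit an entire group: no administrators → C(9,6) = 84; no teachers → C(9,6) = 84; no parents → C(6,6) = 1.
Add back selections omitting two groups (i.e. drawn from a single group): C(3,6) + C(3,6) + C(6,6) = 1.
By inclusion–exclusion: 924 − 169 + 1 = 756.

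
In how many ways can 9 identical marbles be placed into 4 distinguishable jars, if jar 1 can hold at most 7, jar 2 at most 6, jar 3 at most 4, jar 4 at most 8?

Without the upper bounds there are C(12,3) = 220 ways to split 9 among 4 jars.
Subtract solutions that violate a single cap (substitute x_i' = x_i − (cap_i+1)): x_1 ≥ 8 gives C(4,3) = 4; x_2 ≥ 7 gives C(5,3) = 10; x_3 ≥ 5 gives C(7,3) = 35; x_4 ≥ 9 gives C(3,3) = 1. Together 50.
No two caps can be exceeded simultaneously, so the pair terms are all 0.
By inclusion–exclusion the count is 220 − 50 + 0 = 170.

170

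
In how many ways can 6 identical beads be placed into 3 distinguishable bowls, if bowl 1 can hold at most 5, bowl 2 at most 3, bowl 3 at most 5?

Without the upper bounds there are C(8,2) = 28 ways to split 6 among 3 bowls.
Subtract solutions that violate a single cap (substitute x_i' = x_i − (cap_i+1)): x_1 ≥ 6 gives C(2,2) = 1; x_2 ≥ 4 gives C(4,2) = 6; x_3 ≥ 6 gives C(2,2) = 1. Together 8.
No two caps can be exceeded simultaneously, so the pair terms are all 0.
By inclusion–exclusion the count is 28 − 8 + 0 = 20.

20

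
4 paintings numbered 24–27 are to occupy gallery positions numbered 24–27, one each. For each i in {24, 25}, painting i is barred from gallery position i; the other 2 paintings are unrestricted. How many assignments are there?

14

Let Aᵢ (for i ∈ {24, 25}) be the placements that put painting i in its forbidden gallery position. Any j of these fix j positions, leaving (4−j)! ways to fill the rest, and there are C(2,j) ways to pick which j.
By inclusion–exclusion, the number of valid placements is Σ_{j=0}^{2} (−1)^j C(2,j)·(4−j)!.
Computing: 24 − 12 + 2 = 14.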